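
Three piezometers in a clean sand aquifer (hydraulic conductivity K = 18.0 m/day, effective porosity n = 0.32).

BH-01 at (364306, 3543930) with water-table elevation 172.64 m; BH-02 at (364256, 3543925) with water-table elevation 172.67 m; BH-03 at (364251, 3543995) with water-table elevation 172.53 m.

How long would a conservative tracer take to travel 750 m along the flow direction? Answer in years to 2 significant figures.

18 years

Differences from BH-01: to BH-02 (Δx, Δy, Δh) = (-50, -5, +0.03); to BH-03 = (-55, 65, -0.11).
Solve a·Δx + b·Δy = Δh: det = (-50)·65 − (-55)·(-5) = -3525.
∂h/∂x = [(+0.03)·65 − (-0.11)·(-5)] / -3525 = -0.0003972
∂h/∂y = [(-50)·(-0.11) − (-55)·(+0.03)] / -3525 = -0.002028
|∇h| = √(-0.0003972² + -0.002028²) = 0.002067
Seepage velocity v = K·i/n = 18.0 × 0.002067 / 0.32 = 0.1163 m/day.
t = 750 / 0.1163 = 6449 days = 17.7 years.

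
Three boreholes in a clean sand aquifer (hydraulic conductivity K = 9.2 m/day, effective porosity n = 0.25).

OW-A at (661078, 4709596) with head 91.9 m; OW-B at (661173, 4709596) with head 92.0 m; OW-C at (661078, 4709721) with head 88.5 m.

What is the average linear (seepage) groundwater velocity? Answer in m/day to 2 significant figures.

∂h/∂x = (92.0 − 91.9) / (661173 − 661078) = +0.001053
∂h/∂y = (88.5 − 91.9) / (4709721 − 4709596) = -0.02720
|∇h| = √(0.001053² + -0.02720²) = 0.02722
Seepage velocity v = K·i/n = 9.2 × 0.02722 / 0.25 = 1.002 m/day.

1.0 m/day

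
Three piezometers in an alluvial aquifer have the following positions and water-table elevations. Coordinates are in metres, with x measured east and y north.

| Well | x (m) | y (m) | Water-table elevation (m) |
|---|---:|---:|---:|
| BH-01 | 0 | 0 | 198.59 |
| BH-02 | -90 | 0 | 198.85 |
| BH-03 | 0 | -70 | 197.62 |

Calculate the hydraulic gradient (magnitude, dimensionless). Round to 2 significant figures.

∂h/∂x = (198.85 − 198.59) / (-90 − 0) = -0.002889
∂h/∂y = (197.62 − 198.59) / (-70 − 0) = +0.01386
|∇h| = √(-0.002889² + 0.01386²) = 0.01416

0.014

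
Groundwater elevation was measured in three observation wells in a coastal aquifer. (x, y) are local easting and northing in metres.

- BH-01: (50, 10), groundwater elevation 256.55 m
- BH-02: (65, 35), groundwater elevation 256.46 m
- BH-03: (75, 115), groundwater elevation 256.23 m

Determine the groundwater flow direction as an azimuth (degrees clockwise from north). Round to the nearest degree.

With h = a·x + b·y + c and BH-01 as origin, the differences give:
  15·a + 25·b = -0.09
  25·a + 105·b = -0.32
Eliminate b (×105 and ×25, subtract): 950·a = -1.450 → a = ∂h/∂x = -0.001526
Back-substitute: b = ∂h/∂y = -0.002684.
Flow direction (−∇h) has components (+0.001526 E, +0.002684 N).
Azimuth = atan2(E, N) = atan2(+0.001526, +0.002684) = 29.6° ≈ 030°.

030°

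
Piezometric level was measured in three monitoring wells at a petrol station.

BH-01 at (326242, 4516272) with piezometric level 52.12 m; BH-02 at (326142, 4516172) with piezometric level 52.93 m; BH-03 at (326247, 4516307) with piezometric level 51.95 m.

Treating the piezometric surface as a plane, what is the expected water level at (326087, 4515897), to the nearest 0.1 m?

With h = a·x + b·y + c and BH-01 as origin, the differences give:
  (-100)·a + (-100)·b = +0.81
  5·a + 35·b = -0.17
Eliminate b (×35 and ×(-100), subtract): -3000·a = 11.350 → a = ∂h/∂x = -0.003783
Back-substitute: b = ∂h/∂y = -0.004317.
h(326087, 4515897) = 52.12 + (-0.003783)·(-155) + (-0.004317)·(-375) = 52.12 +0.586 +1.619 = 54.325 m.

54.3 m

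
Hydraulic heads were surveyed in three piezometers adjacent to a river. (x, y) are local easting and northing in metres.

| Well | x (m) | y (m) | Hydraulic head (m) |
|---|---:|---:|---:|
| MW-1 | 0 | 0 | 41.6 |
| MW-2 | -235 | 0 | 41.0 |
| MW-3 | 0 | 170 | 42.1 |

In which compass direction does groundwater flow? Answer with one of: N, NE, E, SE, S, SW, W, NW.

∂h/∂x = (41.0 − 41.6) / (-235 − 0) = +0.002553
∂h/∂y = (42.1 − 41.6) / (170 − 0) = +0.002941
Flow = −∇h = (-0.002553 east, -0.002941 north), which points southwest.

SW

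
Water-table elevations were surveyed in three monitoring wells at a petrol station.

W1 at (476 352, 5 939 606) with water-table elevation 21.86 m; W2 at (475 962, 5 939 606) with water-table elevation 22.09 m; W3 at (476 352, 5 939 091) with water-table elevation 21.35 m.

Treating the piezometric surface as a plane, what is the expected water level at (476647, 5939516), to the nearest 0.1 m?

∂h/∂x = (22.09 − 21.86) / (475962 − 476352) = -0.0005897
∂h/∂y = (21.35 − 21.86) / (5939091 − 5939606) = +0.0009903
h(476647, 5939516) = 21.86 + (-0.0005897)·(295) + (+0.0009903)·(-90) = 21.86 -0.174 -0.089 = 21.597 m.

21.6 m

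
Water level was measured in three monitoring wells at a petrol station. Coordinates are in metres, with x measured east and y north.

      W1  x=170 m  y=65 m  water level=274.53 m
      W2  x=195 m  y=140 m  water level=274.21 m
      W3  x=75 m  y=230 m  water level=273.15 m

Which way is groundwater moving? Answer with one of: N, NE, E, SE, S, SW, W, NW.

With h = a·x + b·y + c and W1 as origin, the differences give:
  25·a + 75·b = -0.32
  (-95)·a + 165·b = -1.38
Eliminate b (×165 and ×75, subtract): 11250·a = 50.700 → a = ∂h/∂x = +0.004507
Back-substitute: b = ∂h/∂y = -0.005769.
Flow = −∇h = (-0.004507 east, +0.005769 north), which points northwest.

NW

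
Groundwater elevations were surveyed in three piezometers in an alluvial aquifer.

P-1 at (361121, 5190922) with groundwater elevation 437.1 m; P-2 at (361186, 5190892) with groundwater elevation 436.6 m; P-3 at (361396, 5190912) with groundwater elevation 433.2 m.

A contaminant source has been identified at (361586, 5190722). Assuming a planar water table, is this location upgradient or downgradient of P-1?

downgradient

Taking P-1 as reference: P-2−P-1 = (65, -30, -0.5); P-3−P-1 = (275, -10, -3.9).
Determinant of the coordinate differences = 65·(-10) − 275·(-30) = 7600.
∂h/∂x = [(-0.5)·(-10) − (-3.9)·(-30)] / 7600 = -0.01474
∂h/∂y = [65·(-3.9) − 275·(-0.5)] / 7600 = -0.01526
Head at (361586, 5190722) = 437.1 + (-0.01474)·(465) + (-0.01526)·(-200) = 433.30 m.
That is lower than the 437.1 m at P-1, so the point is downgradient.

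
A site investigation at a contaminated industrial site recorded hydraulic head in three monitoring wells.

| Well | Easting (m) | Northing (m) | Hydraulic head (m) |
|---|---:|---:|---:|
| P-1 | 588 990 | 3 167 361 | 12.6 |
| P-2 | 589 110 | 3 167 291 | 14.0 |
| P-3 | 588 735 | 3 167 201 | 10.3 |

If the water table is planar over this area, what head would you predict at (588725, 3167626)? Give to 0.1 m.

9.3 m

Taking P-1 as reference: P-2−P-1 = (120, -70, +1.4); P-3−P-1 = (-255, -160, -2.3).
Solve a·Δx + b·Δy = Δh: det = 120·(-160) − (-255)·(-70) = -37050.
∂h/∂x = [(+1.4)·(-160) − (-2.3)·(-70)] / -37050 = +0.01039
∂h/∂y = [120·(-2.3) − (-255)·(+1.4)] / -37050 = -0.002186
h(588725, 3167626) = 12.6 + (+0.01039)·(-265) + (-0.002186)·(265) = 12.6 -2.754 -0.579 = 9.267 m.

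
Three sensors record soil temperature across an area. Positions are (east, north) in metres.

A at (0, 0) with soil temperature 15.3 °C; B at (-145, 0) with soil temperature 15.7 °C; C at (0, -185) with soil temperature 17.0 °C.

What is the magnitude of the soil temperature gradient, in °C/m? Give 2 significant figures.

0.0096 °C/m

∂T/∂x = (15.7 − 15.3) / (-145 − 0) = -0.002759
∂T/∂y = (17.0 − 15.3) / (-185 − 0) = -0.009189
|∇f| = √(-0.002759² + -0.009189²) = 0.009594 °C/m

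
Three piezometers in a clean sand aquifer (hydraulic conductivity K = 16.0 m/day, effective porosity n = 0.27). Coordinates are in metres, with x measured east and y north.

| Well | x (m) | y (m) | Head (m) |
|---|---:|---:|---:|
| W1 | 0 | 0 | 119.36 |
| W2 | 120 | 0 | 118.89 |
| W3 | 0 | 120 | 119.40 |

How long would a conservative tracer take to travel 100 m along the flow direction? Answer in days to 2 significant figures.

∂h/∂x = (118.89 − 119.36) / (120 − 0) = -0.003917
∂h/∂y = (119.40 − 119.36) / (120 − 0) = +0.0003333
|∇h| = √(-0.003917² + 0.0003333²) = 0.003931
Seepage velocity v = K·i/n = 16.0 × 0.003931 / 0.27 = 0.2329 m/day.
t = 100 / 0.2329 = 429.4 days.

430 days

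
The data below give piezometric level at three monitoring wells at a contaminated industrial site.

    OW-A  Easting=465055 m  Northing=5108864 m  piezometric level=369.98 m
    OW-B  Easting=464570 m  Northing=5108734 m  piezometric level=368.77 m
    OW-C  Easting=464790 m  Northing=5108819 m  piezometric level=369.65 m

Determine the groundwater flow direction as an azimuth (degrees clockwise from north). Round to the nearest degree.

176°

Three-point gradient (reference OW-A): Δ to OW-B = (-485, -130, -1.21), Δ to OW-C = (-265, -45, -0.33).
∂h/∂x = -0.0009149, ∂h/∂y = +0.01272 (det = -12625).
Flow direction (−∇h) has components (+0.0009149 E, -0.01272 N).
Azimuth = atan2(E, N) = atan2(+0.0009149, -0.01272) = 175.9° ≈ 176°.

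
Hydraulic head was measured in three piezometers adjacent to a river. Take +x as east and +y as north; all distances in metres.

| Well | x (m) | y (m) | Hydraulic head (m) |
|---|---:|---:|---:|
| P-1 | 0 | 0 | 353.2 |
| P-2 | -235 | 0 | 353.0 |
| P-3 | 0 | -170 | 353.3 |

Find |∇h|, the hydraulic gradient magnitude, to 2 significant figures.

0.0010

∂h/∂x = (353.0 − 353.2) / (-235 − 0) = +0.0008511
∂h/∂y = (353.3 − 353.2) / (-170 − 0) = -0.0005882
|∇h| = √(0.0008511² + -0.0005882²) = 0.001035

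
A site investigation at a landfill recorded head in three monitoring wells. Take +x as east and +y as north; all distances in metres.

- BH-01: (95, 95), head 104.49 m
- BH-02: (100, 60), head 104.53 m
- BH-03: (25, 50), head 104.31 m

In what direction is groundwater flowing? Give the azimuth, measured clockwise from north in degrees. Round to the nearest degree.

Taking BH-01 as reference: BH-02−BH-01 = (5, -35, +0.04); BH-03−BH-01 = (-70, -45, -0.18).
Determinant of the coordinate differences = 5·(-45) − (-70)·(-35) = -2675.
∂h/∂x = [(+0.04)·(-45) − (-0.18)·(-35)] / -2675 = +0.003028
∂h/∂y = [5·(-0.18) − (-70)·(+0.04)] / -2675 = -0.0007103
Flow direction (−∇h) has components (-0.003028 E, +0.0007103 N).
Azimuth = atan2(E, N) = atan2(-0.003028, +0.0007103) = 283.2° ≈ 283°.

283°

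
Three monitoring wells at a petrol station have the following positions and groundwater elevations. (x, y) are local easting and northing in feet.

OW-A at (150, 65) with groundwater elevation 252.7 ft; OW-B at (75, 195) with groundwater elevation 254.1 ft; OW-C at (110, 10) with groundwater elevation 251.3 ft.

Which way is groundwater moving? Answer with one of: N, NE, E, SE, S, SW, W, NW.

With h = a·x + b·y + c and OW-A as origin, the differences give:
  (-75)·a + 130·b = +1.4
  (-40)·a + (-55)·b = -1.4
Eliminate b (×(-55) and ×130, subtract): 9325·a = 105.00 → a = ∂h/∂x = +0.01126
Back-substitute: b = ∂h/∂y = +0.01727.
Flow = −∇h = (-0.01126 east, -0.01727 north), which points southwest.

SW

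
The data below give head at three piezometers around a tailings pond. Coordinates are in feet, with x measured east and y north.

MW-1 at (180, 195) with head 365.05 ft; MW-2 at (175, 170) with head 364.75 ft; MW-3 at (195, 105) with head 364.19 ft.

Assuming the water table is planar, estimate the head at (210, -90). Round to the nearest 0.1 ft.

362.2 ft

Three-point gradient (reference MW-1): Δ to MW-2 = (-5, -25, -0.30), Δ to MW-3 = (15, -90, -0.86).
∂h/∂x = +0.006667, ∂h/∂y = +0.01067 (det = 825).
h(210, -90) = 365.05 + (+0.006667)·(30) + (+0.01067)·(-285) = 365.05 +0.200 -3.040 = 362.210 ft.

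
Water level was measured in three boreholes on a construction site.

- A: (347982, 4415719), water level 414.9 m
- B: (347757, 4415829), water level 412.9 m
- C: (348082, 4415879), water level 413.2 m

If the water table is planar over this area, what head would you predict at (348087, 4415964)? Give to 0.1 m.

412.2 m

Differences from A: to B (Δx, Δy, Δh) = (-225, 110, -2.0); to C = (100, 160, -1.7).
Solve a·Δx + b·Δy = Δh: det = (-225)·160 − 100·110 = -47000.
∂h/∂x = [(-2.0)·160 − (-1.7)·110] / -47000 = +0.002830
∂h/∂y = [(-225)·(-1.7) − 100·(-2.0)] / -47000 = -0.01239
h(348087, 4415964) = 414.9 + (+0.002830)·(105) + (-0.01239)·(245) = 414.9 +0.297 -3.036 = 412.161 m.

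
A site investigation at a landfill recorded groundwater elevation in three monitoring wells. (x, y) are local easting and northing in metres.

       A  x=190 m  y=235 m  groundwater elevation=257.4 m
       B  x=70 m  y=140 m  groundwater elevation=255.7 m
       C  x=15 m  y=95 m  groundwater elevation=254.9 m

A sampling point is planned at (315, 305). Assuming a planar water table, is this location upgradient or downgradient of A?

Differences from A: to B (Δx, Δy, Δh) = (-120, -95, -1.7); to C = (-175, -140, -2.5).
Determinant of the coordinate differences = (-120)·(-140) − (-175)·(-95) = 175.
∂h/∂x = [(-1.7)·(-140) − (-2.5)·(-95)] / 175 = +0.002857
∂h/∂y = [(-120)·(-2.5) − (-175)·(-1.7)] / 175 = +0.01429
Head at (315, 305) = 257.4 + (+0.002857)·(125) + (+0.01429)·(70) = 258.76 m.
That is higher than the 257.4 m at A, so the point is upgradient.

upgradient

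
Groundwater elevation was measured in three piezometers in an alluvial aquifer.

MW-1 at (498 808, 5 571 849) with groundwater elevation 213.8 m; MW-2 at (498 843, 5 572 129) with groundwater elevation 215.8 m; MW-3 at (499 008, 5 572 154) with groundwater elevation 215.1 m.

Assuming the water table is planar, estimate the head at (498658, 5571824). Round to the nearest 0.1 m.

214.4 m

Three-point gradient (reference MW-1): Δ to MW-2 = (35, 280, +2.0), Δ to MW-3 = (200, 305, +1.3).
∂h/∂x = -0.005427, ∂h/∂y = +0.007821 (det = -45325).
h(498658, 5571824) = 213.8 + (-0.005427)·(-150) + (+0.007821)·(-25) = 213.8 +0.814 -0.196 = 214.419 m.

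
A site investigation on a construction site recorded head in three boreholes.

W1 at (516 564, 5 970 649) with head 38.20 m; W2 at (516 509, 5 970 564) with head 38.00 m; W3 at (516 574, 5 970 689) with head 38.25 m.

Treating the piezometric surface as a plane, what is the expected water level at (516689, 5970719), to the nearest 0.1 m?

Three-point gradient (reference W1): Δ to W2 = (-55, -85, -0.20), Δ to W3 = (10, 40, +0.05).
∂h/∂x = +0.002778, ∂h/∂y = +0.0005556 (det = -1350).
h(516689, 5970719) = 38.20 + (+0.002778)·(125) + (+0.0005556)·(70) = 38.20 +0.347 +0.039 = 38.586 m.

38.6 m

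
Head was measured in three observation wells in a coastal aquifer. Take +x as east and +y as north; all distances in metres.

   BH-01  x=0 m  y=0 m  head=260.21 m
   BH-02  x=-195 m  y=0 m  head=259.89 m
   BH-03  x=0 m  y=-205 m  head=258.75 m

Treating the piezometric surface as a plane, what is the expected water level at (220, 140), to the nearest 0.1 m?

∂h/∂x = (259.89 − 260.21) / (-195 − 0) = +0.001641
∂h/∂y = (258.75 − 260.21) / (-205 − 0) = +0.007122
h(220, 140) = 260.21 + (+0.001641)·(220) + (+0.007122)·(140) = 260.21 +0.361 +0.997 = 261.568 m.

261.6 m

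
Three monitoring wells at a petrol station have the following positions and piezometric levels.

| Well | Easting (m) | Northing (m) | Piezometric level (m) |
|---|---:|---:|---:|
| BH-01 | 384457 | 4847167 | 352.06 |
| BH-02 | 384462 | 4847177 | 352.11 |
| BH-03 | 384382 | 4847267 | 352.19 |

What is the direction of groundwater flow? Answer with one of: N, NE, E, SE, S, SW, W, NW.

SW

Differences from BH-01: to BH-02 (Δx, Δy, Δh) = (5, 10, +0.05); to BH-03 = (-75, 100, +0.13).
Determinant of the coordinate differences = 5·100 − (-75)·10 = 1250.
∂h/∂x = [(+0.05)·100 − (+0.13)·10] / 1250 = +0.002960
∂h/∂y = [5·(+0.13) − (-75)·(+0.05)] / 1250 = +0.003520
Flow = −∇h = (-0.002960 east, -0.003520 north), which points southwest.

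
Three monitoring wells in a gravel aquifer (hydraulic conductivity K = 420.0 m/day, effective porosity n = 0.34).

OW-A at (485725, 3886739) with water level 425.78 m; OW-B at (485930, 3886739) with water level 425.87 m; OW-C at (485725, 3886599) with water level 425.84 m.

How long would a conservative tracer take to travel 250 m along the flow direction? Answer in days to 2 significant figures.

330 days

∂h/∂x = (425.87 − 425.78) / (485930 − 485725) = +0.0004390
∂h/∂y = (425.84 − 425.78) / (3886599 − 3886739) = -0.0004286
|∇h| = √(0.0004390² + -0.0004286²) = 0.0006135
Seepage velocity v = K·i/n = 420.0 × 0.0006135 / 0.34 = 0.7579 m/day.
t = 250 / 0.7579 = 329.9 days.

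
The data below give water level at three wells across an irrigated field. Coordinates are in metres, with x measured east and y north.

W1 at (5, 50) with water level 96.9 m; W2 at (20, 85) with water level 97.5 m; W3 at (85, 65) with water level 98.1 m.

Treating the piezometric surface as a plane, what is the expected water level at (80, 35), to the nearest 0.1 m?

97.7 m

Three-point gradient (reference W1): Δ to W2 = (15, 35, +0.6), Δ to W3 = (80, 15, +1.2).
∂h/∂x = +0.01282, ∂h/∂y = +0.01165 (det = -2575).
h(80, 35) = 96.9 + (+0.01282)·(75) + (+0.01165)·(-15) = 96.9 +0.961 -0.175 = 97.686 m.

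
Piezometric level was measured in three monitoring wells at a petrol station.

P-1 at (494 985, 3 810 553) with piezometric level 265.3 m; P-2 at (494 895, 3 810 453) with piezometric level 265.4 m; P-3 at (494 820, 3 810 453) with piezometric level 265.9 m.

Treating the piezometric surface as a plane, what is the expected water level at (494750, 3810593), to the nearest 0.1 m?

With h = a·x + b·y + c and P-1 as origin, the differences give:
  (-90)·a + (-100)·b = +0.1
  (-165)·a + (-100)·b = +0.6
Eliminate b (×(-100) and ×(-100), subtract): -7500·a = 50.00 → a = ∂h/∂x = -0.006667
Back-substitute: b = ∂h/∂y = +0.005000.
h(494750, 3810593) = 265.3 + (-0.006667)·(-235) + (+0.005000)·(40) = 265.3 +1.567 +0.200 = 267.067 m.

267.1 m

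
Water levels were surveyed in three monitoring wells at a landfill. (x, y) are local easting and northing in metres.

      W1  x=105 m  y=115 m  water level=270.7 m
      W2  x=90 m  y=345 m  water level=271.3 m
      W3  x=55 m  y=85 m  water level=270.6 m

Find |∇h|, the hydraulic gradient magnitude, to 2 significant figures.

0.0027

With h = a·x + b·y + c and W1 as origin, the differences give:
  (-15)·a + 230·b = +0.6
  (-50)·a + (-30)·b = -0.1
Eliminate b (×(-30) and ×230, subtract): 11950·a = 5.00 → a = ∂h/∂x = +0.0004184
Back-substitute: b = ∂h/∂y = +0.002636.
|∇h| = √(0.0004184² + 0.002636²) = 0.002669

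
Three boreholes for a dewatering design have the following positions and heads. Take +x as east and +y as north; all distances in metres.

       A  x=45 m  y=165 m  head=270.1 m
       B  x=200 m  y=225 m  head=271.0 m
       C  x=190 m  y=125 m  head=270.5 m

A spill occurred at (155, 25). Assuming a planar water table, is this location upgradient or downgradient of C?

Three-point gradient (reference A): Δ to B = (155, 60, +0.9), Δ to C = (145, -40, +0.4).
∂h/∂x = +0.004027, ∂h/∂y = +0.004597 (det = -14900).
Head at (155, 25) = 270.1 + (+0.004027)·(110) + (+0.004597)·(-140) = 269.90 m.
That is lower than the 270.5 m at C, so the point is downgradient.

downgradient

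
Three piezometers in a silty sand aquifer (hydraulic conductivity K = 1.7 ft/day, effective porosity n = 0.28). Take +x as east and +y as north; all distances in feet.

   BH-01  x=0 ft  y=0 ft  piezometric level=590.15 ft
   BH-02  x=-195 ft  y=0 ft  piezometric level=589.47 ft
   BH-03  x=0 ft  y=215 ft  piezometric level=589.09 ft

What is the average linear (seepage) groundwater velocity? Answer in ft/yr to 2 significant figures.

13 ft/yr

∂h/∂x = (589.47 − 590.15) / (-195 − 0) = +0.003487
∂h/∂y = (589.09 − 590.15) / (215 − 0) = -0.004930
|∇h| = √(0.003487² + -0.004930²) = 0.006039
Seepage velocity v = K·i/n = 1.7 × 0.006039 / 0.28 = 0.03667 ft/day = 13.39 ft/yr.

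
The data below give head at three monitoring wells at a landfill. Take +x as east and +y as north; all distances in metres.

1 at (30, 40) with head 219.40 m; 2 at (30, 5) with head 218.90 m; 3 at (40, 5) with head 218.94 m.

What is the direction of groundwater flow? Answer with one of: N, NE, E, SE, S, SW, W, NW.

Three-point gradient (reference 1): Δ to 2 = (0, -35, -0.50), Δ to 3 = (10, -35, -0.46).
∂h/∂x = +0.004000, ∂h/∂y = +0.01429 (det = 350).
Flow = −∇h = (-0.004000 east, -0.01429 north), which points south.

S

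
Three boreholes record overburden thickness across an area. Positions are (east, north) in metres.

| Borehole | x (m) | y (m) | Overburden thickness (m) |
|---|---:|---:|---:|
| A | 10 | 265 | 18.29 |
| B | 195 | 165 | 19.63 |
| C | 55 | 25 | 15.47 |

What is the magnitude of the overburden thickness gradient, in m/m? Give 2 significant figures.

Differences from A: to B (Δx, Δy, Δh) = (185, -100, +1.34); to C = (45, -240, -2.82).
Determinant of the coordinate differences = 185·(-240) − 45·(-100) = -39900.
∂d/∂x = [(+1.34)·(-240) − (-2.82)·(-100)] / -39900 = +0.01513
∂d/∂y = [185·(-2.82) − 45·(+1.34)] / -39900 = +0.01459
|∇f| = √(0.01513² + 0.01459²) = 0.02102 m/m

0.021 m/m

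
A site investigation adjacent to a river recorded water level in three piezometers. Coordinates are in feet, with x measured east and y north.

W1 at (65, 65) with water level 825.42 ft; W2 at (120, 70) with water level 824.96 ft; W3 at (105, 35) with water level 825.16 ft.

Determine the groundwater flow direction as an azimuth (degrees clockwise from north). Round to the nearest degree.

075°

With h = a·x + b·y + c and W1 as origin, the differences give:
  55·a + 5·b = -0.46
  40·a + (-30)·b = -0.26
Eliminate b (×(-30) and ×5, subtract): -1850·a = 15.100 → a = ∂h/∂x = -0.008162
Back-substitute: b = ∂h/∂y = -0.002216.
Flow direction (−∇h) has components (+0.008162 E, +0.002216 N).
Azimuth = atan2(E, N) = atan2(+0.008162, +0.002216) = 74.8° ≈ 075°.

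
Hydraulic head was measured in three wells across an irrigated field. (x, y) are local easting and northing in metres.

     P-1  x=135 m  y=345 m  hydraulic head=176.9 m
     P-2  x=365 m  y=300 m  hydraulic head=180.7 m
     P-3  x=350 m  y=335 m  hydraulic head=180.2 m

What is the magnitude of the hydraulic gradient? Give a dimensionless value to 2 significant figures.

0.017

With h = a·x + b·y + c and P-1 as origin, the differences give:
  230·a + (-45)·b = +3.8
  215·a + (-10)·b = +3.3
Eliminate b (×(-10) and ×(-45), subtract): 7375·a = 110.50 → a = ∂h/∂x = +0.01498
Back-substitute: b = ∂h/∂y = -0.007864.
|∇h| = √(0.01498² + -0.007864²) = 0.01692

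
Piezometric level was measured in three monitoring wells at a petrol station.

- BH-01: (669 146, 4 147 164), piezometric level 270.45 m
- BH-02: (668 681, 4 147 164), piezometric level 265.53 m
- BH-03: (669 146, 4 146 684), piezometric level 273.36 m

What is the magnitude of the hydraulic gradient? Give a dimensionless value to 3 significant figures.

0.0122

∂h/∂x = (265.53 − 270.45) / (668681 − 669146) = +0.01058
∂h/∂y = (273.36 − 270.45) / (4146684 − 4147164) = -0.006063
|∇h| = √(0.01058² + -0.006063²) = 0.01219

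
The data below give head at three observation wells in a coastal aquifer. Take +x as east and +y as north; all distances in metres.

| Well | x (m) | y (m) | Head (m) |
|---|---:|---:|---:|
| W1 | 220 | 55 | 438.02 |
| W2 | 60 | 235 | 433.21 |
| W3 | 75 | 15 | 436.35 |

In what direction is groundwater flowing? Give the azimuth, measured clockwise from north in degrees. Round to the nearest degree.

311°

Differences from W1: to W2 (Δx, Δy, Δh) = (-160, 180, -4.81); to W3 = (-145, -40, -1.67).
Solve a·Δx + b·Δy = Δh: det = (-160)·(-40) − (-145)·180 = 32500.
∂h/∂x = [(-4.81)·(-40) − (-1.67)·180] / 32500 = +0.01517
∂h/∂y = [(-160)·(-1.67) − (-145)·(-4.81)] / 32500 = -0.01324
Flow direction (−∇h) has components (-0.01517 E, +0.01324 N).
Azimuth = atan2(E, N) = atan2(-0.01517, +0.01324) = 311.1° ≈ 311°.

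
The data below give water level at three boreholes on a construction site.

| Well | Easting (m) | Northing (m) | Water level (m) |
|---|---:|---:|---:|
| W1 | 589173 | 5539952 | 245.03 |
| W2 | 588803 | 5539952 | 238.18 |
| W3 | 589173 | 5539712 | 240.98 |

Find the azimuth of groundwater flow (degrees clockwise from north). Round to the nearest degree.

∂h/∂x = (238.18 − 245.03) / (588803 − 589173) = +0.01851
∂h/∂y = (240.98 − 245.03) / (5539712 − 5539952) = +0.01688
Flow direction (−∇h) has components (-0.01851 E, -0.01688 N).
Azimuth = atan2(E, N) = atan2(-0.01851, -0.01688) = 227.7° ≈ 228°.

228°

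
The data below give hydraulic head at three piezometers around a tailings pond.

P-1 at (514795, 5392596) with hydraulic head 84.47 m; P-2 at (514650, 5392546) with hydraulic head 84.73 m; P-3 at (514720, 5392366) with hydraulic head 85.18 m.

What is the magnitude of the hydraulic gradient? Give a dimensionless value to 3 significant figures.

Taking P-1 as reference: P-2−P-1 = (-145, -50, +0.26); P-3−P-1 = (-75, -230, +0.71).
Determinant of the coordinate differences = (-145)·(-230) − (-75)·(-50) = 29600.
∂h/∂x = [(+0.26)·(-230) − (+0.71)·(-50)] / 29600 = -0.0008209
∂h/∂y = [(-145)·(+0.71) − (-75)·(+0.26)] / 29600 = -0.002819
|∇h| = √(-0.0008209² + -0.002819²) = 0.002936

0.00294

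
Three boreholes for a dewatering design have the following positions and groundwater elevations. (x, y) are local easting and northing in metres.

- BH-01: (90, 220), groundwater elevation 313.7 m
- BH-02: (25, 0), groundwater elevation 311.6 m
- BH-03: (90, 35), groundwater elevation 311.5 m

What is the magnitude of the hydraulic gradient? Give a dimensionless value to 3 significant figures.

With h = a·x + b·y + c and BH-01 as origin, the differences give:
  (-65)·a + (-220)·b = -2.1
  0·a + (-185)·b = -2.2
Eliminate b (×(-185) and ×(-220), subtract): 12025·a = -95.50 → a = ∂h/∂x = -0.007942
Back-substitute: b = ∂h/∂y = +0.01189.
|∇h| = √(-0.007942² + 0.01189²) = 0.0143

0.0143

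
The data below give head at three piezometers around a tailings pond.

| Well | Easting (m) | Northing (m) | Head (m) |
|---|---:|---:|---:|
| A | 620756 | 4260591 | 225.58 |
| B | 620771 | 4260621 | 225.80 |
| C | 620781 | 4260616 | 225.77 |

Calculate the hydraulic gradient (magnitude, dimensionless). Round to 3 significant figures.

Differences from A: to B (Δx, Δy, Δh) = (15, 30, +0.22); to C = (25, 25, +0.19).
Determinant of the coordinate differences = 15·25 − 25·30 = -375.
∂h/∂x = [(+0.22)·25 − (+0.19)·30] / -375 = +0.0005333
∂h/∂y = [15·(+0.19) − 25·(+0.22)] / -375 = +0.007067
|∇h| = √(0.0005333² + 0.007067²) = 0.007087

0.00709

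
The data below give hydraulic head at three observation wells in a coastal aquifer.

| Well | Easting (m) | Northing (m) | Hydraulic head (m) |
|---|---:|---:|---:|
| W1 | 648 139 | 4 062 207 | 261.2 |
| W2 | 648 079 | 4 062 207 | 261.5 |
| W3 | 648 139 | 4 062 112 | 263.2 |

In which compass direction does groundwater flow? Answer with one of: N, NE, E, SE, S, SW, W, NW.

N

∂h/∂x = (261.5 − 261.2) / (648079 − 648139) = -0.005000
∂h/∂y = (263.2 − 261.2) / (4062112 − 4062207) = -0.02105
Flow = −∇h = (+0.005000 east, +0.02105 north), which points north.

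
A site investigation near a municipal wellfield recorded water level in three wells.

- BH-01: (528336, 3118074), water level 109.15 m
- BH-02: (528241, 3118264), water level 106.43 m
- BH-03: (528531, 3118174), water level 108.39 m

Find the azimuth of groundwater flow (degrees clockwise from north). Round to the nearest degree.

Taking BH-01 as reference: BH-02−BH-01 = (-95, 190, -2.72); BH-03−BH-01 = (195, 100, -0.76).
Solve a·Δx + b·Δy = Δh: det = (-95)·100 − 195·190 = -46550.
∂h/∂x = [(-2.72)·100 − (-0.76)·190] / -46550 = +0.002741
∂h/∂y = [(-95)·(-0.76) − 195·(-2.72)] / -46550 = -0.01295
Flow direction (−∇h) has components (-0.002741 E, +0.01295 N).
Azimuth = atan2(E, N) = atan2(-0.002741, +0.01295) = 348.0° ≈ 348°.

348°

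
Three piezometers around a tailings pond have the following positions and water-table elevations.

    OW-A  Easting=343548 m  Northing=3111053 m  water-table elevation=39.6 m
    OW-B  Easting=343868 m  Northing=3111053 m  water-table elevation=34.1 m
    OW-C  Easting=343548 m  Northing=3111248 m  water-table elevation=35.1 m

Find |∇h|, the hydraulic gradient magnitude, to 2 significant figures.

0.029

∂h/∂x = (34.1 − 39.6) / (343868 − 343548) = -0.01719
∂h/∂y = (35.1 − 39.6) / (3111248 − 3111053) = -0.02308
|∇h| = √(-0.01719² + -0.02308²) = 0.02878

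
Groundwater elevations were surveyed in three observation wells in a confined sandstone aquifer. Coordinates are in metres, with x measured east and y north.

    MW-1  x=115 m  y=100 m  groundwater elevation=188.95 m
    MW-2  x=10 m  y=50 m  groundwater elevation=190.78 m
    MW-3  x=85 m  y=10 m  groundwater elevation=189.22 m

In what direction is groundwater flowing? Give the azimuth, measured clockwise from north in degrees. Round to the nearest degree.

With h = a·x + b·y + c and MW-1 as origin, the differences give:
  (-105)·a + (-50)·b = +1.83
  (-30)·a + (-90)·b = +0.27
Eliminate b (×(-90) and ×(-50), subtract): 7950·a = -151.200 → a = ∂h/∂x = -0.01902
Back-substitute: b = ∂h/∂y = +0.003340.
Flow direction (−∇h) has components (+0.01902 E, -0.003340 N).
Azimuth = atan2(E, N) = atan2(+0.01902, -0.003340) = 100.0° ≈ 100°.

100°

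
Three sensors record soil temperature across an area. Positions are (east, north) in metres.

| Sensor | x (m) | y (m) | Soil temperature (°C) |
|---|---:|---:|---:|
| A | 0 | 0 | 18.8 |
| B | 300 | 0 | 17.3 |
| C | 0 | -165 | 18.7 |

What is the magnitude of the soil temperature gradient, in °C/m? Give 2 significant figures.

0.0050 °C/m

∂T/∂x = (17.3 − 18.8) / (300 − 0) = -0.005000
∂T/∂y = (18.7 − 18.8) / (-165 − 0) = +0.0006061
|∇f| = √(-0.005000² + 0.0006061²) = 0.005037 °C/m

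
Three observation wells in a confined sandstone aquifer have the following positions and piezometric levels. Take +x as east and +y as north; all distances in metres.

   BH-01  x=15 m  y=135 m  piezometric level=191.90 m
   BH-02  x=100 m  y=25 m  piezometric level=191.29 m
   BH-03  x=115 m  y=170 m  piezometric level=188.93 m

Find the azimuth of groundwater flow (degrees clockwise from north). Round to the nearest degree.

With h = a·x + b·y + c and BH-01 as origin, the differences give:
  85·a + (-110)·b = -0.61
  100·a + 35·b = -2.97
Eliminate b (×35 and ×(-110), subtract): 13975·a = -348.050 → a = ∂h/∂x = -0.02491
Back-substitute: b = ∂h/∂y = -0.01370.
Flow direction (−∇h) has components (+0.02491 E, +0.01370 N).
Azimuth = atan2(E, N) = atan2(+0.02491, +0.01370) = 61.2° ≈ 061°.

061°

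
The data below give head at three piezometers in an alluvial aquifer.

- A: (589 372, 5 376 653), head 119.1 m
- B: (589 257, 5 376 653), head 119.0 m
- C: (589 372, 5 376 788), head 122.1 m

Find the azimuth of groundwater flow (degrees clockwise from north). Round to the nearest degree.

∂h/∂x = (119.0 − 119.1) / (589257 − 589372) = +0.0008696
∂h/∂y = (122.1 − 119.1) / (5376788 − 5376653) = +0.02222
Flow direction (−∇h) has components (-0.0008696 E, -0.02222 N).
Azimuth = atan2(E, N) = atan2(-0.0008696, -0.02222) = 182.2° ≈ 182°.

182°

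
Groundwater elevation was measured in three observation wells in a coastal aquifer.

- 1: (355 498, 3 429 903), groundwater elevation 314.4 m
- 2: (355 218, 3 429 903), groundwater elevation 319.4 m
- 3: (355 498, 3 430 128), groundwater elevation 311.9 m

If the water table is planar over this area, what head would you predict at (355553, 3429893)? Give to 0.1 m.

313.5 m

∂h/∂x = (319.4 − 314.4) / (355218 − 355498) = -0.01786
∂h/∂y = (311.9 − 314.4) / (3430128 − 3429903) = -0.01111
h(355553, 3429893) = 314.4 + (-0.01786)·(55) + (-0.01111)·(-10) = 314.4 -0.982 +0.111 = 313.529 m.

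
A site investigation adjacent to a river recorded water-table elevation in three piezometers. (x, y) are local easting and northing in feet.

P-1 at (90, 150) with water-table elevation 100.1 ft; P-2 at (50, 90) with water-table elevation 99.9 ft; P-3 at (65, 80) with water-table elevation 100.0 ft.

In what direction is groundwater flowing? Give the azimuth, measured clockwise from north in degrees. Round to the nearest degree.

277°

Differences from P-1: to P-2 (Δx, Δy, Δh) = (-40, -60, -0.2); to P-3 = (-25, -70, -0.1).
Solve a·Δx + b·Δy = Δh: det = (-40)·(-70) − (-25)·(-60) = 1300.
∂h/∂x = [(-0.2)·(-70) − (-0.1)·(-60)] / 1300 = +0.006154
∂h/∂y = [(-40)·(-0.1) − (-25)·(-0.2)] / 1300 = -0.0007692
Flow direction (−∇h) has components (-0.006154 E, +0.0007692 N).
Azimuth = atan2(E, N) = atan2(-0.006154, +0.0007692) = 277.1° ≈ 277°.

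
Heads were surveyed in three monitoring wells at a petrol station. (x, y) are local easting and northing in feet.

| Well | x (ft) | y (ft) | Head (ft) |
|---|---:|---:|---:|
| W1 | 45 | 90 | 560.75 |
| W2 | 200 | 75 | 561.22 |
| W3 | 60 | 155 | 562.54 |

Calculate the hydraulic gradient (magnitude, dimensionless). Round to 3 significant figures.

0.0268

Three-point gradient (reference W1): Δ to W2 = (155, -15, +0.47), Δ to W3 = (15, 65, +1.79).
∂h/∂x = +0.005573, ∂h/∂y = +0.02625 (det = 10300).
|∇h| = √(0.005573² + 0.02625²) = 0.02684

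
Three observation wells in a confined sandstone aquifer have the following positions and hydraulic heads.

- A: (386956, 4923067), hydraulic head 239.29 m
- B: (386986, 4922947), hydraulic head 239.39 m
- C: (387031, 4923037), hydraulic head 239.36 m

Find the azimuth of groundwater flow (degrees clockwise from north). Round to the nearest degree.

315°

Taking A as reference: B−A = (30, -120, +0.10); C−A = (75, -30, +0.07).
Solve a·Δx + b·Δy = Δh: det = 30·(-30) − 75·(-120) = 8100.
∂h/∂x = [(+0.10)·(-30) − (+0.07)·(-120)] / 8100 = +0.0006667
∂h/∂y = [30·(+0.07) − 75·(+0.10)] / 8100 = -0.0006667
Flow direction (−∇h) has components (-0.0006667 E, +0.0006667 N).
Azimuth = atan2(E, N) = atan2(-0.0006667, +0.0006667) = 315.0° ≈ 315°.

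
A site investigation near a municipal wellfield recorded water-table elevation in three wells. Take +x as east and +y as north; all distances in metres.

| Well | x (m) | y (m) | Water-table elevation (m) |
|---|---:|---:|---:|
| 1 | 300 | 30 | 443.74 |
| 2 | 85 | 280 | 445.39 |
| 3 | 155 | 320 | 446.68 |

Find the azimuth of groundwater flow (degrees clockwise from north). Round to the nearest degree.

With h = a·x + b·y + c and 1 as origin, the differences give:
  (-215)·a + 250·b = +1.65
  (-145)·a + 290·b = +2.94
Eliminate b (×290 and ×250, subtract): -26100·a = -256.500 → a = ∂h/∂x = +0.009828
Back-substitute: b = ∂h/∂y = +0.01505.
Flow direction (−∇h) has components (-0.009828 E, -0.01505 N).
Azimuth = atan2(E, N) = atan2(-0.009828, -0.01505) = 213.1° ≈ 213°.

213°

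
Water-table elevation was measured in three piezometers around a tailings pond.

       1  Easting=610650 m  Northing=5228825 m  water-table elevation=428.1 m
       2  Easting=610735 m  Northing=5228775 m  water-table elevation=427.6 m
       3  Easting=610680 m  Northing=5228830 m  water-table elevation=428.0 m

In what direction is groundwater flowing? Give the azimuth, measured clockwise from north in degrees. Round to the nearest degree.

131°

With h = a·x + b·y + c and 1 as origin, the differences give:
  85·a + (-50)·b = -0.5
  30·a + 5·b = -0.1
Eliminate b (×5 and ×(-50), subtract): 1925·a = -7.50 → a = ∂h/∂x = -0.003896
Back-substitute: b = ∂h/∂y = +0.003377.
Flow direction (−∇h) has components (+0.003896 E, -0.003377 N).
Azimuth = atan2(E, N) = atan2(+0.003896, -0.003377) = 130.9° ≈ 131°.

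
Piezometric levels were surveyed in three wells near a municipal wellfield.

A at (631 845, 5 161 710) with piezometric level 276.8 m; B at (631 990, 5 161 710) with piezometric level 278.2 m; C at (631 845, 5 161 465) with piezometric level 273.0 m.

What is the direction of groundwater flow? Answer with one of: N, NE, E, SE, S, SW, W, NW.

∂h/∂x = (278.2 − 276.8) / (631990 − 631845) = +0.009655
∂h/∂y = (273.0 − 276.8) / (5161465 − 5161710) = +0.01551
Flow = −∇h = (-0.009655 east, -0.01551 north), which points southwest.

SW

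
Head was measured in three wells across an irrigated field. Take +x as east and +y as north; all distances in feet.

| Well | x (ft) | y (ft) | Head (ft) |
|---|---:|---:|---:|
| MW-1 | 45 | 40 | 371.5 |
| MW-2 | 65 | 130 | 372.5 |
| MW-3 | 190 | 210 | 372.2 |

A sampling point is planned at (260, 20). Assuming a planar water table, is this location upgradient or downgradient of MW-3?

Differences from MW-1: to MW-2 (Δx, Δy, Δh) = (20, 90, +1.0); to MW-3 = (145, 170, +0.7).
Determinant of the coordinate differences = 20·170 − 145·90 = -9650.
∂h/∂x = [(+1.0)·170 − (+0.7)·90] / -9650 = -0.01109
∂h/∂y = [20·(+0.7) − 145·(+1.0)] / -9650 = +0.01358
Head at (260, 20) = 371.5 + (-0.01109)·(215) + (+0.01358)·(-20) = 368.84 ft.
That is lower than the 372.2 ft at MW-3, so the point is downgradient.

downgradient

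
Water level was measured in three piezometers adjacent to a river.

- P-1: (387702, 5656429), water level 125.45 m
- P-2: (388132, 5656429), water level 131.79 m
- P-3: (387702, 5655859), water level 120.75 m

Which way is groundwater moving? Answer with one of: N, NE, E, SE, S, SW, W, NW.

SW

∂h/∂x = (131.79 − 125.45) / (388132 − 387702) = +0.01474
∂h/∂y = (120.75 − 125.45) / (5655859 − 5656429) = +0.008246
Flow = −∇h = (-0.01474 east, -0.008246 north), which points southwest.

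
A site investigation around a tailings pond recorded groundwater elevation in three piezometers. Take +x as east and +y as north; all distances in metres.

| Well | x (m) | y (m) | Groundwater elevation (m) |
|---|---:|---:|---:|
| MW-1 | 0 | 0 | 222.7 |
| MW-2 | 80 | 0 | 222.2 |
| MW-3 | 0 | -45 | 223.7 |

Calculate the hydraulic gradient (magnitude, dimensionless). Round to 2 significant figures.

0.023

∂h/∂x = (222.2 − 222.7) / (80 − 0) = -0.006250
∂h/∂y = (223.7 − 222.7) / (-45 − 0) = -0.02222
|∇h| = √(-0.006250² + -0.02222²) = 0.02308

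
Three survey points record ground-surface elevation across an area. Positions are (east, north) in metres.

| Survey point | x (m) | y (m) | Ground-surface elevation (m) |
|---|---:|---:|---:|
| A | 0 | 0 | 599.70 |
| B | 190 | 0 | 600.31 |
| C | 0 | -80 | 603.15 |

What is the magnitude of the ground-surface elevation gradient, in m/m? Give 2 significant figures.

∂z/∂x = (600.31 − 599.70) / (190 − 0) = +0.003211
∂z/∂y = (603.15 − 599.70) / (-80 − 0) = -0.04312
|∇f| = √(0.003211² + -0.04312²) = 0.04324 m/m

0.043 m/m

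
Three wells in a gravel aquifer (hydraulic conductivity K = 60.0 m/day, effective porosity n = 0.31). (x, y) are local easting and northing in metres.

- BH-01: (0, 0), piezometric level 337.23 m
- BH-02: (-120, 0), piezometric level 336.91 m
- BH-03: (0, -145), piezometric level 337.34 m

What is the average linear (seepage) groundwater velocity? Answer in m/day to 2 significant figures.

∂h/∂x = (336.91 − 337.23) / (-120 − 0) = +0.002667
∂h/∂y = (337.34 − 337.23) / (-145 − 0) = -0.0007586
|∇h| = √(0.002667² + -0.0007586²) = 0.002773
Seepage velocity v = K·i/n = 60.0 × 0.002773 / 0.31 = 0.5367 m/day.

0.54 m/day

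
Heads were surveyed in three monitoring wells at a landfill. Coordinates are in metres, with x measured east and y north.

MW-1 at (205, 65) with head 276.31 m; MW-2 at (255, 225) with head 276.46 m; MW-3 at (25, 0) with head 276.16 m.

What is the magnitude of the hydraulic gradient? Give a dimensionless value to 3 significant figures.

0.000945

Three-point gradient (reference MW-1): Δ to MW-2 = (50, 160, +0.15), Δ to MW-3 = (-180, -65, -0.15).
∂h/∂x = +0.0005577, ∂h/∂y = +0.0007632 (det = 25550).
|∇h| = √(0.0005577² + 0.0007632²) = 0.0009453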